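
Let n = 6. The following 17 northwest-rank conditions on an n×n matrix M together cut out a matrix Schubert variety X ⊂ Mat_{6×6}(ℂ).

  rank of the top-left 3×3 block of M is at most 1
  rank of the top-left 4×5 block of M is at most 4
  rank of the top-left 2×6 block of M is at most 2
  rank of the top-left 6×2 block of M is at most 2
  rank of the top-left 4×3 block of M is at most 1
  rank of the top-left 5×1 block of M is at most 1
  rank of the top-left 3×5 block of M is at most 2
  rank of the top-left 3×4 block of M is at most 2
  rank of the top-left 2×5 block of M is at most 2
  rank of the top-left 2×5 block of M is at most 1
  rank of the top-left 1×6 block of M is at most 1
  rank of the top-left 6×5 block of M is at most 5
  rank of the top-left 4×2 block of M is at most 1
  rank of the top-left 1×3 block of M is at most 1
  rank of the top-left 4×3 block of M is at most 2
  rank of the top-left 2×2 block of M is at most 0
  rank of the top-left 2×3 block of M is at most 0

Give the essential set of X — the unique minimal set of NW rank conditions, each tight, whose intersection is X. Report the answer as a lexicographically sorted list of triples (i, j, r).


Reconstructing r_w from the 17 given conditions:

  0 0 0 1 1 1
  0 0 0 1 1 2
  1 1 1 2 2 3
  1 1 1 2 3 4
  1 2 2 3 4 5
  1 2 3 4 5 6

giving w = (4, 6, 1, 5, 2, 3) via Δ²R.

ℓ(w)=9; the 3 essential cells (i,j,r):

[(2, 3, 0), (2, 5, 1), (4, 3, 1)]


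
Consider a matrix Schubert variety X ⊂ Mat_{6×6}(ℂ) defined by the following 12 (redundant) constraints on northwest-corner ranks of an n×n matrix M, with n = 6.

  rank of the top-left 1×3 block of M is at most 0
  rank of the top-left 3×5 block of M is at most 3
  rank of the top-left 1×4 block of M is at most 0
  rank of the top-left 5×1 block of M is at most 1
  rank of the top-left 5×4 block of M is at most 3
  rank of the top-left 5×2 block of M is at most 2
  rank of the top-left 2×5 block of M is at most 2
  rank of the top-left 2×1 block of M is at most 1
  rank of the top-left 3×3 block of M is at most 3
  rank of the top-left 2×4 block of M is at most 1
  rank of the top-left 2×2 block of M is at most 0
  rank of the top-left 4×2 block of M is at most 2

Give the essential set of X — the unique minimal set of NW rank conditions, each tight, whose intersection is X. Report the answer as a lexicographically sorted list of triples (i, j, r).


The tightest implied rank at each (i,j), from the 12 conditions:

  row 1: 0 | 0 | 0 | 0 | 1 | 1
  row 2: 0 | 0 | 1 | 1 | 2 | 2
  row 3: 1 | 1 | 2 | 2 | 3 | 3
  row 4: 1 | 2 | 3 | 3 | 4 | 4
  row 5: 1 | 2 | 3 | 3 | 4 | 5
  row 6: 1 | 2 | 3 | 4 | 5 | 6

the unique w with this rank table is (5, 3, 1, 2, 6, 4).

3 SE-corners of the 7-cell Rothe diagram give Ess(w):

[(1, 4, 0), (2, 2, 0), (5, 4, 3)]


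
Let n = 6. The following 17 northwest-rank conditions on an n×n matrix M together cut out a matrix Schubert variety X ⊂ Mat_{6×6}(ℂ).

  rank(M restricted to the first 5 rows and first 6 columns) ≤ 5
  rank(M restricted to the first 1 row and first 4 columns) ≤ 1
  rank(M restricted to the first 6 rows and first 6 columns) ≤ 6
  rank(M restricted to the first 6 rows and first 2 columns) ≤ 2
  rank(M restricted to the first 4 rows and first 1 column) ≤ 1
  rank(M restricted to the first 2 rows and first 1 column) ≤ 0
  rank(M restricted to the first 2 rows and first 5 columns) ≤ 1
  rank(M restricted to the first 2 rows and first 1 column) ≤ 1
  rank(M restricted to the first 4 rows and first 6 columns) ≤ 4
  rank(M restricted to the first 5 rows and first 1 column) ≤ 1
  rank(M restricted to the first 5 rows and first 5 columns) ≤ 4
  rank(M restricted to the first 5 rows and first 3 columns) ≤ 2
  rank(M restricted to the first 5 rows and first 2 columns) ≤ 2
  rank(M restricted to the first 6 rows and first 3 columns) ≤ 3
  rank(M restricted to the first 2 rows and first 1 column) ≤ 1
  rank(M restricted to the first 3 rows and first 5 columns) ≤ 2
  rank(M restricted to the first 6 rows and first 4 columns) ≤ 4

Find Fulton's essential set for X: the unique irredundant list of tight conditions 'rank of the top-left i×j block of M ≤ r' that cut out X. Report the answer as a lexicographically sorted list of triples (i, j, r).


The tightest implied rank at each (i,j), from the 17 conditions:

  R[1]: 0, 1, 1, 1, 1, 1
  R[2]: 0, 1, 1, 1, 1, 2
  R[3]: 1, 2, 2, 2, 2, 3
  R[4]: 1, 2, 2, 3, 3, 4
  R[5]: 1, 2, 2, 3, 4, 5
  R[6]: 1, 2, 3, 4, 5, 6

so w = (2, 6, 1, 4, 5, 3).

D(w) has 7 cells with 3 SE-corners; essential set:

[(2, 1, 0), (2, 5, 1), (5, 3, 2)]


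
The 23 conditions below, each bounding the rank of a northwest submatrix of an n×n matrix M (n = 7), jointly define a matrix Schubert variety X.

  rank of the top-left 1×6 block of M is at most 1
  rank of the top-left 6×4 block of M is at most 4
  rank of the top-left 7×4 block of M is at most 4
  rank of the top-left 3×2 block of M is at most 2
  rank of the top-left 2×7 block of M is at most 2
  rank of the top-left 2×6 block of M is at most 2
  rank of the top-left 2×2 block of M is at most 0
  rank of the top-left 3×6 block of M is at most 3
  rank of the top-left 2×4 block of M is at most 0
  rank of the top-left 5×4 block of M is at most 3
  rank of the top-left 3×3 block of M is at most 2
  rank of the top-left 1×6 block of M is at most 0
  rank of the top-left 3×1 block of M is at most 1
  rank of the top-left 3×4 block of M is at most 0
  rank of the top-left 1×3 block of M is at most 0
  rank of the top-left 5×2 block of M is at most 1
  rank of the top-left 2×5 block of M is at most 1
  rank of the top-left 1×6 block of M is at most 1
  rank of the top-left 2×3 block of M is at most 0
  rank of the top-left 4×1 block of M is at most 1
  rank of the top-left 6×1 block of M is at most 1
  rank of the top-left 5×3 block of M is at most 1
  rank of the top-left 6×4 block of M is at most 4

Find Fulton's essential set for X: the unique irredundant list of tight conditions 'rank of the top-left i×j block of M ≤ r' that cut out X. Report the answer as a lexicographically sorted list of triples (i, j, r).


Rank table r_w(7×7) implied by the 23 constraints:

  row 1: 0 | 0 | 0 | 0 | 0 | 0 | 1
  row 2: 0 | 0 | 0 | 0 | 1 | 1 | 2
  row 3: 0 | 0 | 0 | 0 | 1 | 2 | 3
  row 4: 1 | 1 | 1 | 1 | 2 | 3 | 4
  row 5: 1 | 1 | 1 | 2 | 3 | 4 | 5
  row 6: 1 | 2 | 2 | 3 | 4 | 5 | 6
  row 7: 1 | 2 | 3 | 4 | 5 | 6 | 7

giving w = (7, 5, 6, 1, 4, 2, 3) via Δ²R.

D(w) has 16 cells with 3 SE-corners; essential set:

[(1, 6, 0), (3, 4, 0), (5, 3, 1)]


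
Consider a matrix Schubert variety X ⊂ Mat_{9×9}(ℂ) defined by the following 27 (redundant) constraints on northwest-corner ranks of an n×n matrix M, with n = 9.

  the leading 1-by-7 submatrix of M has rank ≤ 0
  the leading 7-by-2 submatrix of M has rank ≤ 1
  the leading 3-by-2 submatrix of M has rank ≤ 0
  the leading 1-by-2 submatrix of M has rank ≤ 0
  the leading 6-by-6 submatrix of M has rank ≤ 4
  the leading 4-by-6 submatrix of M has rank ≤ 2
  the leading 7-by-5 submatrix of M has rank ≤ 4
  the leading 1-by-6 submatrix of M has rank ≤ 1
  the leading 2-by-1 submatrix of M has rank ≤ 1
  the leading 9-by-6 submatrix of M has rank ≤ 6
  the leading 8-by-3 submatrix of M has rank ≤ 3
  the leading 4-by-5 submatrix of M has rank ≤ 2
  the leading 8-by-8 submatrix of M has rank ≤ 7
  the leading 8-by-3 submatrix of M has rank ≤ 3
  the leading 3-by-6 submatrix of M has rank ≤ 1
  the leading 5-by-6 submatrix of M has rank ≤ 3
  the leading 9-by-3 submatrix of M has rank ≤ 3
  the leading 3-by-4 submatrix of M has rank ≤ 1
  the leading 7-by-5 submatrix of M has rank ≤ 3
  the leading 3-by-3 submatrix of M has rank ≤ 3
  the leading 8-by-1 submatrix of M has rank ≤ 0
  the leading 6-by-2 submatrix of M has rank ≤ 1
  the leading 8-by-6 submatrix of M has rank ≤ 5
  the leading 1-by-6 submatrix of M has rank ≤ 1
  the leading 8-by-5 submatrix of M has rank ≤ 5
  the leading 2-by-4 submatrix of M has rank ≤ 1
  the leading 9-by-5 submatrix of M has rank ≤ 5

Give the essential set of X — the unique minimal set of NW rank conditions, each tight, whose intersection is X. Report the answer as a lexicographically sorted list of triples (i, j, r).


Rank table r_w(9×9) implied by the 27 constraints:

  i=1: 0  0  0  0  0  0  0  1  1
  i=2: 0  0  1  1  1  1  1  2  2
  i=3: 0  0  1  1  1  1  2  3  3
  i=4: 0  1  2  2  2  2  3  4  4
  i=5: 0  1  2  3  3  3  4  5  5
  i=6: 0  1  2  3  3  4  5  6  6
  i=7: 0  1  2  3  3  4  5  6  7
  i=8: 0  1  2  3  4  5  6  7  8
  i=9: 1  2  3  4  5  6  7  8  9

hence w(1..9) = (8, 3, 7, 2, 4, 6, 9, 5, 1).

Rothe diagram D(w) (21 cells), 5 SE-corners (essential conditions):

[(1, 7, 0), (3, 2, 0), (3, 6, 1), (7, 5, 3), (8, 1, 0)]


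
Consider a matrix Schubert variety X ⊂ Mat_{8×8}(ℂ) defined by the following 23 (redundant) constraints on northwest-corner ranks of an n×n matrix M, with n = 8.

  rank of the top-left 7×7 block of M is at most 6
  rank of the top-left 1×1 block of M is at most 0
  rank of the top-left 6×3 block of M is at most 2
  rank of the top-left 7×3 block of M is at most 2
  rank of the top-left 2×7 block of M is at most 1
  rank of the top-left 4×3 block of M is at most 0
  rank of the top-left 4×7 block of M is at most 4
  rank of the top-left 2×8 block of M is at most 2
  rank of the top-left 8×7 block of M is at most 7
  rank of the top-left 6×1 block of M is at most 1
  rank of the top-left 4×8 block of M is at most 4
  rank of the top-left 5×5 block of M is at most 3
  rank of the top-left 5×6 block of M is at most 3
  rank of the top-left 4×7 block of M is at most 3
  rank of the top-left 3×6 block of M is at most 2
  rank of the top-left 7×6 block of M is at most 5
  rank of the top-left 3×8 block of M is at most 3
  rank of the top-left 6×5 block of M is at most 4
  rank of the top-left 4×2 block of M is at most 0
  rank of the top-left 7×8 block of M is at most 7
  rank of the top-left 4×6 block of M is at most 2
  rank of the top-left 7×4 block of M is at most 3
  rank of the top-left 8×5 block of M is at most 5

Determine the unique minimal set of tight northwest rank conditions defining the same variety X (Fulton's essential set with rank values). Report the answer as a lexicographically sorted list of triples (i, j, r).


Propagating the 23 rank bounds to every northwest block:

  0 0 0 1 1 1 1 1
  0 0 0 1 1 1 1 2
  0 0 0 1 2 2 2 3
  0 0 0 1 2 2 3 4
  1 1 1 2 3 3 4 5
  1 2 2 3 4 4 5 6
  1 2 2 3 4 5 6 7
  1 2 3 4 5 6 7 8

reading off 1-entries of Δ²R: w = (4, 8, 5, 7, 1, 2, 6, 3).

Fulton essential set (4 of the 17 Rothe cells):

[(2, 7, 1), (4, 3, 0), (4, 6, 2), (7, 3, 2)]


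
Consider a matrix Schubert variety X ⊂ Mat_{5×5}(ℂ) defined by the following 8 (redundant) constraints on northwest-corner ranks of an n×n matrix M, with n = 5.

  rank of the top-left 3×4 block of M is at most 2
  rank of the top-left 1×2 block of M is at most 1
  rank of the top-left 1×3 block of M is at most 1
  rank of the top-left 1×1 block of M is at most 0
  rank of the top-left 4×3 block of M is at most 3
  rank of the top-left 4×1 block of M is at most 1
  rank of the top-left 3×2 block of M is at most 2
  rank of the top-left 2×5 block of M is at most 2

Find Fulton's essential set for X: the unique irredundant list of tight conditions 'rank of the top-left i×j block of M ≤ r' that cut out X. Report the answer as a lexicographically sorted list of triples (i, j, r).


The tightest implied rank at each (i,j), from the 8 conditions:

  0  1  1  1  1
  1  2  2  2  2
  1  2  2  2  3
  1  2  3  3  4
  1  2  3  4  5

the unique w with this rank table is (2, 1, 5, 3, 4).

2 SE-corners of the 3-cell Rothe diagram give Ess(w):

[(1, 1, 0), (3, 4, 2)]


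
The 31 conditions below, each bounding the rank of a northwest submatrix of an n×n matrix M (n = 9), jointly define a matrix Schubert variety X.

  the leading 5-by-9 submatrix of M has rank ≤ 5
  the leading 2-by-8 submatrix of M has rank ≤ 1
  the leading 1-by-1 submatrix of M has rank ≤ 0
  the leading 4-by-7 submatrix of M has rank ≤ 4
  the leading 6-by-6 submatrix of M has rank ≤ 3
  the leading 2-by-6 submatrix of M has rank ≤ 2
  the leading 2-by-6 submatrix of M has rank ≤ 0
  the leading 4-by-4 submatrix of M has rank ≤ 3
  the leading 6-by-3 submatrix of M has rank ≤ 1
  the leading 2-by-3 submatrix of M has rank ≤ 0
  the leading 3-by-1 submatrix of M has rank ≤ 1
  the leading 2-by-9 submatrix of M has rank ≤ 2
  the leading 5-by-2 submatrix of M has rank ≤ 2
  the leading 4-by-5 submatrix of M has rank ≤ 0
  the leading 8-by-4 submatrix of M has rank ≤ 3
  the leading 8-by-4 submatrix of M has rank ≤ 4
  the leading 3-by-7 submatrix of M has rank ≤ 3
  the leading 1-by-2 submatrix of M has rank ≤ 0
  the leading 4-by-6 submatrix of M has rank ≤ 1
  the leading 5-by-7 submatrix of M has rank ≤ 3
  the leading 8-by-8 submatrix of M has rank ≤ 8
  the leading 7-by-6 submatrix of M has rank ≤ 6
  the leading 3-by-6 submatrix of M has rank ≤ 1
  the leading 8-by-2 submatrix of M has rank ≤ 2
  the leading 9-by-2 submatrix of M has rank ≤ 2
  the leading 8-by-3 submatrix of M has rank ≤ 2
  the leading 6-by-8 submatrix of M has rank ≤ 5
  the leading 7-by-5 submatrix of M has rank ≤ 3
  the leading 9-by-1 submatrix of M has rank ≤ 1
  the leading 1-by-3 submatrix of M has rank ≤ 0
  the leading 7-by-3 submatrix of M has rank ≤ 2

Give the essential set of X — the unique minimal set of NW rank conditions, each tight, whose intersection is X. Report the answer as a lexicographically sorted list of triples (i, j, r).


The tightest implied rank at each (i,j), from the 31 conditions:

  0, 0, 0, 0, 0, 0, 1, 1, 1
  0, 0, 0, 0, 0, 0, 1, 1, 2
  0, 0, 0, 0, 0, 1, 2, 2, 3
  0, 0, 0, 0, 0, 1, 2, 3, 4
  1, 1, 1, 1, 1, 2, 3, 4, 5
  1, 1, 1, 2, 2, 3, 4, 5, 6
  1, 2, 2, 3, 3, 4, 5, 6, 7
  1, 2, 2, 3, 4, 5, 6, 7, 8
  1, 2, 3, 4, 5, 6, 7, 8, 9

the unique w with this rank table is (7, 9, 6, 8, 1, 4, 2, 5, 3).

5 SE-corners of the 26-cell Rothe diagram give Ess(w):

[(2, 6, 0), (2, 8, 1), (4, 5, 0), (6, 3, 1), (8, 3, 2)]


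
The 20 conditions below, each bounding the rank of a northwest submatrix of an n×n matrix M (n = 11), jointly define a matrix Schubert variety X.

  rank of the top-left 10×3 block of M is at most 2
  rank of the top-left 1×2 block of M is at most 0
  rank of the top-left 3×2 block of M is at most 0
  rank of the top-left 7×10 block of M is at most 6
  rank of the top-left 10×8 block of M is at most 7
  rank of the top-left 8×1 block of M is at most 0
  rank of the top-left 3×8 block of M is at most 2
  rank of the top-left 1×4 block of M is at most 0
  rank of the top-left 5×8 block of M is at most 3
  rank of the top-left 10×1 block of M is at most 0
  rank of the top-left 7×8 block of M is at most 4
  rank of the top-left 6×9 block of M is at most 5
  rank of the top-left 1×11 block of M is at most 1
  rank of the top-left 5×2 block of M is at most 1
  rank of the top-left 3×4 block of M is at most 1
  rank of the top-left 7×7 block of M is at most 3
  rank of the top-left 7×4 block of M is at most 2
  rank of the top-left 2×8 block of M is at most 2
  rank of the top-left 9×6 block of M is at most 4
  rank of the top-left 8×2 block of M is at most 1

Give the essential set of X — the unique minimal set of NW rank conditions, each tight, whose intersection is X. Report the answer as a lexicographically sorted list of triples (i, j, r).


The tightest implied rank at each (i,j), from the 20 conditions:

  row 1: 0, 0, 0, 0, 1, 1, 1, 1, 1, 1, 1
  row 2: 0, 0, 1, 1, 2, 2, 2, 2, 2, 2, 2
  row 3: 0, 0, 1, 1, 2, 2, 2, 2, 3, 3, 3
  row 4: 0, 1, 2, 2, 3, 3, 3, 3, 4, 4, 4
  row 5: 0, 1, 2, 2, 3, 3, 3, 3, 4, 5, 5
  row 6: 0, 1, 2, 2, 3, 3, 3, 4, 5, 6, 6
  row 7: 0, 1, 2, 2, 3, 3, 3, 4, 5, 6, 7
  row 8: 0, 1, 2, 3, 4, 4, 4, 5, 6, 7, 8
  row 9: 0, 1, 2, 3, 4, 4, 5, 6, 7, 8, 9
  row 10: 0, 1, 2, 3, 4, 5, 6, 7, 8, 9, 10
  row 11: 1, 2, 3, 4, 5, 6, 7, 8, 9, 10, 11

second differences of R give the permutation w = (5, 3, 9, 2, 10, 8, 11, 4, 7, 6, 1).

Fulton essential set (9 of the 30 Rothe cells):

[(1, 4, 0), (3, 2, 0), (3, 4, 1), (3, 8, 2), (5, 8, 3), (7, 4, 2), (7, 7, 3), (9, 6, 4), (10, 1, 0)]


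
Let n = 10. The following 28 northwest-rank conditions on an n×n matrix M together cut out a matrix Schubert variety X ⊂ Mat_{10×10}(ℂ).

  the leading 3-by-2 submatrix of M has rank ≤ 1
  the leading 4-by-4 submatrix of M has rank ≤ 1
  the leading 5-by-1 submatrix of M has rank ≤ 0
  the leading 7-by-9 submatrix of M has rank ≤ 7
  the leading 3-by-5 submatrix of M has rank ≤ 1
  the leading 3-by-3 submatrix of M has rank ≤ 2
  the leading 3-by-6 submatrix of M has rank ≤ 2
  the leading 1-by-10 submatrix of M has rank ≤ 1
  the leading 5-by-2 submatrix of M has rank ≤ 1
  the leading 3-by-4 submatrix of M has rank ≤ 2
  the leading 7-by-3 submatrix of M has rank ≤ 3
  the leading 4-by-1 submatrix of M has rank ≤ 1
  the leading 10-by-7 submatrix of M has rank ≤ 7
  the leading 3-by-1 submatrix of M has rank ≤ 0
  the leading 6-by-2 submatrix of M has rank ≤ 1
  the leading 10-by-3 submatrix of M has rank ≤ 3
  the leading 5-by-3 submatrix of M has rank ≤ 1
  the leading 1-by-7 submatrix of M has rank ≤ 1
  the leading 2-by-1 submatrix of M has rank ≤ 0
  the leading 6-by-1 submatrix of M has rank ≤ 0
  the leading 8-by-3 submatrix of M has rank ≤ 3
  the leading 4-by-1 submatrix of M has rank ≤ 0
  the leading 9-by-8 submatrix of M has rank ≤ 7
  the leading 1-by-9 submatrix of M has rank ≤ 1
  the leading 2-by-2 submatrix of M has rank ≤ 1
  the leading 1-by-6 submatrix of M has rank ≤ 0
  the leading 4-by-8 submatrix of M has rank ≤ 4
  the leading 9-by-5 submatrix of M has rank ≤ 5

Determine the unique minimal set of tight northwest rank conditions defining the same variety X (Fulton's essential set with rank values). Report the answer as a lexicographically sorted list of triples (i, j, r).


Recovering R(i,j) via the rank-extension bound from the 28 conditions:

  i=1: 0, 0, 0, 0, 0, 0, 1, 1, 1, 1
  i=2: 0, 1, 1, 1, 1, 1, 2, 2, 2, 2
  i=3: 0, 1, 1, 1, 1, 2, 3, 3, 3, 3
  i=4: 0, 1, 1, 1, 2, 3, 4, 4, 4, 4
  i=5: 0, 1, 1, 2, 3, 4, 5, 5, 5, 5
  i=6: 0, 1, 2, 3, 4, 5, 6, 6, 6, 6
  i=7: 1, 2, 3, 4, 5, 6, 7, 7, 7, 7
  i=8: 1, 2, 3, 4, 5, 6, 7, 7, 8, 8
  i=9: 1, 2, 3, 4, 5, 6, 7, 7, 8, 9
  i=10: 1, 2, 3, 4, 5, 6, 7, 8, 9, 10

giving w = (7, 2, 6, 5, 4, 3, 1, 9, 10, 8) via Δ²R.

|D(w)|=19, |Ess(w)|=6:

[(1, 6, 0), (3, 5, 1), (4, 4, 1), (5, 3, 1), (6, 1, 0), (9, 8, 7)]


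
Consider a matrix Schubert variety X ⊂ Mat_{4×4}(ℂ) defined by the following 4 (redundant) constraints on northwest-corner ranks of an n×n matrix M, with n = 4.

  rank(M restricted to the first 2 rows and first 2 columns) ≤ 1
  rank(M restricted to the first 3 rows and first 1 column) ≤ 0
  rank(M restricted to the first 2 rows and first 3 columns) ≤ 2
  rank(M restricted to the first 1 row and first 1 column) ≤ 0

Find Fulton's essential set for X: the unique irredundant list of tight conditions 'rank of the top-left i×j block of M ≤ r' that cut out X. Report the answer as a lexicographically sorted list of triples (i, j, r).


Rank table r_w(4×4) implied by the 4 constraints:

  0  1  1  1
  0  1  2  2
  0  1  2  3
  1  2  3  4

hence w(1..4) = (2, 3, 4, 1).

Fulton essential set (1 of the 3 Rothe cells):

[(3, 1, 0)]


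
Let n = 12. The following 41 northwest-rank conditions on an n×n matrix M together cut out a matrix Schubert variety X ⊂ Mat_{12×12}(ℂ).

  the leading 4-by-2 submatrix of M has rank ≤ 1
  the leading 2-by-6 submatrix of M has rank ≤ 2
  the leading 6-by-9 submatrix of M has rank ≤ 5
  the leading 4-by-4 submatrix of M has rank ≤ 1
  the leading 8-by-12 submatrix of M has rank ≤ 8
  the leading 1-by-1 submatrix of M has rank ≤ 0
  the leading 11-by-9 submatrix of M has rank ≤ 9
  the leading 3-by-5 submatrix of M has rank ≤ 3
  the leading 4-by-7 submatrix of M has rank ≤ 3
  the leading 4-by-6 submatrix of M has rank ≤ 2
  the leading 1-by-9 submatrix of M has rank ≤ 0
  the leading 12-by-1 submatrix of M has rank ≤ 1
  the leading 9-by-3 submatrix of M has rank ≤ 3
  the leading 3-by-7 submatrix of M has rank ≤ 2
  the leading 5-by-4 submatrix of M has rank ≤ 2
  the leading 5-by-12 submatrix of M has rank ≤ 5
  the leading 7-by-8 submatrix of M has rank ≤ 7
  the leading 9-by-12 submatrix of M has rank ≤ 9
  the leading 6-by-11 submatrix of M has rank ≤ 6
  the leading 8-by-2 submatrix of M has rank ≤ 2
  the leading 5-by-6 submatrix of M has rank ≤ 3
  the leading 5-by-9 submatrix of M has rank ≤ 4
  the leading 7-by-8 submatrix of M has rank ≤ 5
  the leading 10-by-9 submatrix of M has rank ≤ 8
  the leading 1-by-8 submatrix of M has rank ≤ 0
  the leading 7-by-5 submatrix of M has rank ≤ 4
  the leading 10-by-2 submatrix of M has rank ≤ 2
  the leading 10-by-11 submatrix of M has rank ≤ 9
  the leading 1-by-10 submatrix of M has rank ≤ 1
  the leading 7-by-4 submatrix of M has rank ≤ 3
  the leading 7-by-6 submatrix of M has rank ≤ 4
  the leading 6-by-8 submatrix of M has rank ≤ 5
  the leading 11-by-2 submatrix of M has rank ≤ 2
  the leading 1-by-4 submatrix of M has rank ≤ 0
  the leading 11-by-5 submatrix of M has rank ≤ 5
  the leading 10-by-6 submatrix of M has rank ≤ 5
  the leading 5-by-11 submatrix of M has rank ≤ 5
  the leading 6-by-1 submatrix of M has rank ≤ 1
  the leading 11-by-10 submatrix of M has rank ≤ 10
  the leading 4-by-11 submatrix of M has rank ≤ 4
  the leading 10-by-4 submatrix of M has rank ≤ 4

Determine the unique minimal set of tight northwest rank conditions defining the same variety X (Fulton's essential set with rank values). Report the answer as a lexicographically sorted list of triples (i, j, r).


Rank table r_w(12×12) implied by the 41 constraints:

  0, 0, 0, 0, 0, 0, 0, 0, 0, 1, 1, 1
  1, 1, 1, 1, 1, 1, 1, 1, 1, 2, 2, 2
  1, 1, 1, 1, 2, 2, 2, 2, 2, 3, 3, 3
  1, 1, 1, 1, 2, 2, 3, 3, 3, 4, 4, 4
  1, 2, 2, 2, 3, 3, 4, 4, 4, 5, 5, 5
  1, 2, 3, 3, 4, 4, 5, 5, 5, 6, 6, 6
  1, 2, 3, 3, 4, 4, 5, 5, 6, 7, 7, 7
  1, 2, 3, 4, 5, 5, 6, 6, 7, 8, 8, 8
  1, 2, 3, 4, 5, 5, 6, 7, 8, 9, 9, 9
  1, 2, 3, 4, 5, 5, 6, 7, 8, 9, 9, 10
  1, 2, 3, 4, 5, 6, 7, 8, 9, 10, 10, 11
  1, 2, 3, 4, 5, 6, 7, 8, 9, 10, 11, 12

giving w = (10, 1, 5, 7, 2, 3, 9, 4, 8, 12, 6, 11) via Δ²R.

Rothe diagram D(w) (22 cells), 8 SE-corners (essential conditions):

[(1, 9, 0), (4, 4, 1), (4, 6, 2), (7, 4, 3), (7, 6, 4), (7, 8, 5), (10, 6, 5), (10, 11, 9)]


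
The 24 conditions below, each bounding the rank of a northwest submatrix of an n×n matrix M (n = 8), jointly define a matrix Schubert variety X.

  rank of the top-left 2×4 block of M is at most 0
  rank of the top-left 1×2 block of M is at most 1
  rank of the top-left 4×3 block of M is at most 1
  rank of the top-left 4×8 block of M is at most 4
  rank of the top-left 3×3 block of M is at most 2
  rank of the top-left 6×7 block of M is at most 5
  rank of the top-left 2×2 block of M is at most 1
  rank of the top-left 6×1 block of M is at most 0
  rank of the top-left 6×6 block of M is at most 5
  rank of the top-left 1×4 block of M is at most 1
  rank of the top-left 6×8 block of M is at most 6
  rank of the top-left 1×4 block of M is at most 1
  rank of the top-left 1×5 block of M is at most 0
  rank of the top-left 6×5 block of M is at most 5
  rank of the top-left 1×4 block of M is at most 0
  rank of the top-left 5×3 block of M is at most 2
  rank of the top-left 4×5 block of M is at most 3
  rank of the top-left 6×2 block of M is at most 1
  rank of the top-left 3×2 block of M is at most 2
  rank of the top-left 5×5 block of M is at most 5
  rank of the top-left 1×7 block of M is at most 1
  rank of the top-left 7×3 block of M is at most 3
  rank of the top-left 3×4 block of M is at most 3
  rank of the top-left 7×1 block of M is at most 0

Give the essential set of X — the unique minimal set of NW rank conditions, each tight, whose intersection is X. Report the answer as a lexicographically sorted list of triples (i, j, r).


Rank table r_w(8×8) implied by the 24 constraints:

  R[1]: 0  0  0  0  0  1  1  1
  R[2]: 0  0  0  0  1  2  2  2
  R[3]: 0  1  1  1  2  3  3  3
  R[4]: 0  1  1  2  3  4  4  4
  R[5]: 0  1  2  3  4  5  5  5
  R[6]: 0  1  2  3  4  5  5  6
  R[7]: 0  1  2  3  4  5  6  7
  R[8]: 1  2  3  4  5  6  7  8

giving w = (6, 5, 2, 4, 3, 8, 7, 1) via Δ²R.

Fulton essential set (5 of the 16 Rothe cells):

[(1, 5, 0), (2, 4, 0), (4, 3, 1), (6, 7, 5), (7, 1, 0)]


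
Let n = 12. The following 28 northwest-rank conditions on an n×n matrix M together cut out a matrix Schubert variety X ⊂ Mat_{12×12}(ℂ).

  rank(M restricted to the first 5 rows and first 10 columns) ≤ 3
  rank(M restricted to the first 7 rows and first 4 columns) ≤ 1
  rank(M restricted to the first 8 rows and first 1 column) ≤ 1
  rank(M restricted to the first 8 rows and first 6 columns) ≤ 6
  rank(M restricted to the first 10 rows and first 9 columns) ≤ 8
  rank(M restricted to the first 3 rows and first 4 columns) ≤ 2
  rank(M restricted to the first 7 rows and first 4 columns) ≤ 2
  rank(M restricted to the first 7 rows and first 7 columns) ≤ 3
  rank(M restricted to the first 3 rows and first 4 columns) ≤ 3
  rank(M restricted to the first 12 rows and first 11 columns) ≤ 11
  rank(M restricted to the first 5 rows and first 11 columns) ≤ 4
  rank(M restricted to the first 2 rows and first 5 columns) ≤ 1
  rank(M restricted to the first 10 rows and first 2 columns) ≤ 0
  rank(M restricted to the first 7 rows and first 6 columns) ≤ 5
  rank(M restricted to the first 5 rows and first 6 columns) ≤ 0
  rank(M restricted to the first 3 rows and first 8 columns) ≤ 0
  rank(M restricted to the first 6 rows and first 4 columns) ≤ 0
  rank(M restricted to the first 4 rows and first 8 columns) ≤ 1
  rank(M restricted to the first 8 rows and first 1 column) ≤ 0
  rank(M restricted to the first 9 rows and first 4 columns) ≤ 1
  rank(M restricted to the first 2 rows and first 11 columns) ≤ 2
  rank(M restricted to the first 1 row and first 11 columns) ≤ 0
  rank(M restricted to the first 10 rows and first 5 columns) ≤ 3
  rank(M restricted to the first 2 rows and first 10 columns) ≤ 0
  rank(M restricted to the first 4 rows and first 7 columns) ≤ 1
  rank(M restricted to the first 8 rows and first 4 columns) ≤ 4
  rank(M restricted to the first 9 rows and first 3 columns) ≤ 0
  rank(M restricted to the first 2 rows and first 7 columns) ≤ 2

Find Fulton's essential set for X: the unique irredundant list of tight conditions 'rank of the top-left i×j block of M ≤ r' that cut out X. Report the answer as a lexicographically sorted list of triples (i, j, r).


Computing R[i][j] = min implied NW-rank bound (n=12, 28 conditions):

  0, 0, 0, 0, 0, 0, 0, 0, 0, 0, 0, 1
  0, 0, 0, 0, 0, 0, 0, 0, 0, 0, 1, 2
  0, 0, 0, 0, 0, 0, 0, 0, 1, 1, 2, 3
  0, 0, 0, 0, 0, 0, 1, 1, 2, 2, 3, 4
  0, 0, 0, 0, 0, 0, 1, 2, 3, 3, 4, 5
  0, 0, 0, 0, 1, 1, 2, 3, 4, 4, 5, 6
  0, 0, 0, 1, 2, 2, 3, 4, 5, 5, 6, 7
  0, 0, 0, 1, 2, 3, 4, 5, 6, 6, 7, 8
  0, 0, 0, 1, 2, 3, 4, 5, 6, 7, 8, 9
  0, 0, 1, 2, 3, 4, 5, 6, 7, 8, 9, 10
  1, 1, 2, 3, 4, 5, 6, 7, 8, 9, 10, 11
  1, 2, 3, 4, 5, 6, 7, 8, 9, 10, 11, 12

second differences of R give the permutation w = (12, 11, 9, 7, 8, 5, 4, 6, 10, 3, 1, 2).

Fulton essential set (7 of the 56 Rothe cells):

[(1, 11, 0), (2, 10, 0), (3, 8, 0), (5, 6, 0), (6, 4, 0), (9, 3, 0), (10, 2, 0)]


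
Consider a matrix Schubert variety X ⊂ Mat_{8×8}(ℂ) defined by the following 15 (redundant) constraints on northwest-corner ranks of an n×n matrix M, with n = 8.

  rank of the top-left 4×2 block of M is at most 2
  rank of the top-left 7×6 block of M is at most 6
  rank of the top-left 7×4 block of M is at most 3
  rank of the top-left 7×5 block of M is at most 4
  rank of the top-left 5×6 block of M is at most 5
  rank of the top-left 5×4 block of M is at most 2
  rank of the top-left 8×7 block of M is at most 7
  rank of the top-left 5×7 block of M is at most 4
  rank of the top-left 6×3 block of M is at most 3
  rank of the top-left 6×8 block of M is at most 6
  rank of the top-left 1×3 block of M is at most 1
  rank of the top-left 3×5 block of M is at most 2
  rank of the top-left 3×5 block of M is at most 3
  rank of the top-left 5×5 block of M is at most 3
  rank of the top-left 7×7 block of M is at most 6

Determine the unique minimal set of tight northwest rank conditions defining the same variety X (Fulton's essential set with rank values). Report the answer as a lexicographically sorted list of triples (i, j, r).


Computing R[i][j] = min implied NW-rank bound (n=8, 15 conditions):

  row 1: 1, 1, 1, 1, 1, 1, 1, 1
  row 2: 1, 2, 2, 2, 2, 2, 2, 2
  row 3: 1, 2, 2, 2, 2, 3, 3, 3
  row 4: 1, 2, 2, 2, 3, 4, 4, 4
  row 5: 1, 2, 2, 2, 3, 4, 4, 5
  row 6: 1, 2, 3, 3, 4, 5, 5, 6
  row 7: 1, 2, 3, 3, 4, 5, 6, 7
  row 8: 1, 2, 3, 4, 5, 6, 7, 8

hence w(1..8) = (1, 2, 6, 5, 8, 3, 7, 4).

ℓ(w)=9; the 4 essential cells (i,j,r):

[(3, 5, 2), (5, 4, 2), (5, 7, 4), (7, 4, 3)]


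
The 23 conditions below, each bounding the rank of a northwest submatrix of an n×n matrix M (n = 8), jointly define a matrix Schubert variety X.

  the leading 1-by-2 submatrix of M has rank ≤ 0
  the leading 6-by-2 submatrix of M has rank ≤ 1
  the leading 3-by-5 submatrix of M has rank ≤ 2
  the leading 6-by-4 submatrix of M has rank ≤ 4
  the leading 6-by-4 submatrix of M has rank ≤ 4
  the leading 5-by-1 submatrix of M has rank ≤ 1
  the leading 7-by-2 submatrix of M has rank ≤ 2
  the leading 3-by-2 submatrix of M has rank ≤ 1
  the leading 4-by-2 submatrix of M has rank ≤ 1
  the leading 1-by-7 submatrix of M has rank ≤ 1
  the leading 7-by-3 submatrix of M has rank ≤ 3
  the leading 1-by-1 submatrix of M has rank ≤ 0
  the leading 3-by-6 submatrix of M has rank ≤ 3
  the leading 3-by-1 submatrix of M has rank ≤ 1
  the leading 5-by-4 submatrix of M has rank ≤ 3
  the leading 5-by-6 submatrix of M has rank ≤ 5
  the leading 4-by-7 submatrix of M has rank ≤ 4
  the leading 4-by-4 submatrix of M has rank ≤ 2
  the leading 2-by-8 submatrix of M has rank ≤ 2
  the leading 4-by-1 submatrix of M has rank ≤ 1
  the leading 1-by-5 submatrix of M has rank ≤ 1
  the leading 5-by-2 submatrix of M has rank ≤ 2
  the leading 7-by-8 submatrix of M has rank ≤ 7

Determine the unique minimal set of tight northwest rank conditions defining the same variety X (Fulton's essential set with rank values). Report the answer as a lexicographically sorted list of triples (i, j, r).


Recovering R(i,j) via the rank-extension bound from the 23 conditions:

  0 | 0 | 1 | 1 | 1 | 1 | 1 | 1
  1 | 1 | 2 | 2 | 2 | 2 | 2 | 2
  1 | 1 | 2 | 2 | 2 | 3 | 3 | 3
  1 | 1 | 2 | 2 | 3 | 4 | 4 | 4
  1 | 1 | 2 | 3 | 4 | 5 | 5 | 5
  1 | 1 | 2 | 3 | 4 | 5 | 6 | 6
  1 | 2 | 3 | 4 | 5 | 6 | 7 | 7
  1 | 2 | 3 | 4 | 5 | 6 | 7 | 8

giving w = (3, 1, 6, 5, 4, 7, 2, 8) via Δ²R.

|D(w)|=9, |Ess(w)|=4:

[(1, 2, 0), (3, 5, 2), (4, 4, 2), (6, 2, 1)]


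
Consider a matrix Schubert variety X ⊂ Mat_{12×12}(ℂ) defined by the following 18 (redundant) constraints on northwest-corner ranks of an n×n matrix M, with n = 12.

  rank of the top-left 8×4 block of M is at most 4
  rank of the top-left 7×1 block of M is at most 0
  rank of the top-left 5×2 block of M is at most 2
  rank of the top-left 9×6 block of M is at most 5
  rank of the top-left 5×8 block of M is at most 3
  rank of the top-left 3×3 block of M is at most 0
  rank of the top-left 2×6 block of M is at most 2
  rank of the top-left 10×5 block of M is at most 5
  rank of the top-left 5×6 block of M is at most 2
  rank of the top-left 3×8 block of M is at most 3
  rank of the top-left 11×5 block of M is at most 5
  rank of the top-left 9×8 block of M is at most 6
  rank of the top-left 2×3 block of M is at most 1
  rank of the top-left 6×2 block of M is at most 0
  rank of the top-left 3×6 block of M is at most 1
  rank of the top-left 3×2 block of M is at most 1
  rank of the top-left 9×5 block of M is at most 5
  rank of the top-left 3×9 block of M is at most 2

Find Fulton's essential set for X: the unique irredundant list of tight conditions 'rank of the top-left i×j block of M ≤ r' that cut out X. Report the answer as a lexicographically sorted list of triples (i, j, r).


Rank table r_w(12×12) implied by the 18 constraints:

  row 1: 0 0 0 1 1 1 1 1 1 1 1 1
  row 2: 0 0 0 1 1 1 2 2 2 2 2 2
  row 3: 0 0 0 1 1 1 2 2 2 3 3 3
  row 4: 0 0 1 2 2 2 3 3 3 4 4 4
  row 5: 0 0 1 2 2 2 3 3 4 5 5 5
  row 6: 0 0 1 2 3 3 4 4 5 6 6 6
  row 7: 0 1 2 3 4 4 5 5 6 7 7 7
  row 8: 1 2 3 4 5 5 6 6 7 8 8 8
  row 9: 1 2 3 4 5 5 6 6 7 8 9 9
  row 10: 1 2 3 4 5 6 7 7 8 9 10 10
  row 11: 1 2 3 4 5 6 7 8 9 10 11 11
  row 12: 1 2 3 4 5 6 7 8 9 10 11 12

second differences of R give the permutation w = (4, 7, 10, 3, 9, 5, 2, 1, 11, 6, 8, 12).

D(w) has 27 cells with 9 SE-corners; essential set:

[(3, 3, 0), (3, 6, 1), (3, 9, 2), (5, 6, 2), (5, 8, 3), (6, 2, 0), (7, 1, 0), (9, 6, 5), (9, 8, 6)]


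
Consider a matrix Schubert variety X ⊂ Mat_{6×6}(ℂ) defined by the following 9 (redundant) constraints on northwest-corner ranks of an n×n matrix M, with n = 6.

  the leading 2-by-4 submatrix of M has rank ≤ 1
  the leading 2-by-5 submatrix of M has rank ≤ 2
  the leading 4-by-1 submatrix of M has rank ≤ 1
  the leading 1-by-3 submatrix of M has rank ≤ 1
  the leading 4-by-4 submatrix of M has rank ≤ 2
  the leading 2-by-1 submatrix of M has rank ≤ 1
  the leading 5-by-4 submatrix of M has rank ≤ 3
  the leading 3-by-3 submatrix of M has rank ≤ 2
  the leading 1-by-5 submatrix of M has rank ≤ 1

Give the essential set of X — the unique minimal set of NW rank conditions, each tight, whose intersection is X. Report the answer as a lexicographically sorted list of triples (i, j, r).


Reconstructing r_w from the 9 given conditions:

  i=1: 1  1  1  1  1  1
  i=2: 1  1  1  1  2  2
  i=3: 1  2  2  2  3  3
  i=4: 1  2  2  2  3  4
  i=5: 1  2  3  3  4  5
  i=6: 1  2  3  4  5  6

hence w(1..6) = (1, 5, 2, 6, 3, 4).

D(w) has 5 cells with 2 SE-corners; essential set:

[(2, 4, 1), (4, 4, 2)]


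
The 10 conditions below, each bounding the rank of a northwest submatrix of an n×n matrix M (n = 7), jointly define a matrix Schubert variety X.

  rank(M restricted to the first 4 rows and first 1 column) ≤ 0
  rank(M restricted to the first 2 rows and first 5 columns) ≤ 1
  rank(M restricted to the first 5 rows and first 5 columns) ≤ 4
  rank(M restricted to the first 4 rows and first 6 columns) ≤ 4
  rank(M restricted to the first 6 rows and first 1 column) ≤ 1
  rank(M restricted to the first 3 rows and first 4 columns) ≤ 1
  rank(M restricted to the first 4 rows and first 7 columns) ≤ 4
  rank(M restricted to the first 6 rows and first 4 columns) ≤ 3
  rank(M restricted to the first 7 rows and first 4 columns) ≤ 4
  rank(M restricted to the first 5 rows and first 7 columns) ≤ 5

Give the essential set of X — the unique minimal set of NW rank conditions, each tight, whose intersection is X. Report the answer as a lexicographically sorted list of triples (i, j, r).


Propagating the 10 rank bounds to every northwest block:

  row 1: 0 | 1 | 1 | 1 | 1 | 1 | 1
  row 2: 0 | 1 | 1 | 1 | 1 | 2 | 2
  row 3: 0 | 1 | 1 | 1 | 2 | 3 | 3
  row 4: 0 | 1 | 2 | 2 | 3 | 4 | 4
  row 5: 1 | 2 | 3 | 3 | 4 | 5 | 5
  row 6: 1 | 2 | 3 | 3 | 4 | 5 | 6
  row 7: 1 | 2 | 3 | 4 | 5 | 6 | 7

reading off 1-entries of Δ²R: w = (2, 6, 5, 3, 1, 7, 4).

Fulton essential set (4 of the 10 Rothe cells):

[(2, 5, 1), (3, 4, 1), (4, 1, 0), (6, 4, 3)]


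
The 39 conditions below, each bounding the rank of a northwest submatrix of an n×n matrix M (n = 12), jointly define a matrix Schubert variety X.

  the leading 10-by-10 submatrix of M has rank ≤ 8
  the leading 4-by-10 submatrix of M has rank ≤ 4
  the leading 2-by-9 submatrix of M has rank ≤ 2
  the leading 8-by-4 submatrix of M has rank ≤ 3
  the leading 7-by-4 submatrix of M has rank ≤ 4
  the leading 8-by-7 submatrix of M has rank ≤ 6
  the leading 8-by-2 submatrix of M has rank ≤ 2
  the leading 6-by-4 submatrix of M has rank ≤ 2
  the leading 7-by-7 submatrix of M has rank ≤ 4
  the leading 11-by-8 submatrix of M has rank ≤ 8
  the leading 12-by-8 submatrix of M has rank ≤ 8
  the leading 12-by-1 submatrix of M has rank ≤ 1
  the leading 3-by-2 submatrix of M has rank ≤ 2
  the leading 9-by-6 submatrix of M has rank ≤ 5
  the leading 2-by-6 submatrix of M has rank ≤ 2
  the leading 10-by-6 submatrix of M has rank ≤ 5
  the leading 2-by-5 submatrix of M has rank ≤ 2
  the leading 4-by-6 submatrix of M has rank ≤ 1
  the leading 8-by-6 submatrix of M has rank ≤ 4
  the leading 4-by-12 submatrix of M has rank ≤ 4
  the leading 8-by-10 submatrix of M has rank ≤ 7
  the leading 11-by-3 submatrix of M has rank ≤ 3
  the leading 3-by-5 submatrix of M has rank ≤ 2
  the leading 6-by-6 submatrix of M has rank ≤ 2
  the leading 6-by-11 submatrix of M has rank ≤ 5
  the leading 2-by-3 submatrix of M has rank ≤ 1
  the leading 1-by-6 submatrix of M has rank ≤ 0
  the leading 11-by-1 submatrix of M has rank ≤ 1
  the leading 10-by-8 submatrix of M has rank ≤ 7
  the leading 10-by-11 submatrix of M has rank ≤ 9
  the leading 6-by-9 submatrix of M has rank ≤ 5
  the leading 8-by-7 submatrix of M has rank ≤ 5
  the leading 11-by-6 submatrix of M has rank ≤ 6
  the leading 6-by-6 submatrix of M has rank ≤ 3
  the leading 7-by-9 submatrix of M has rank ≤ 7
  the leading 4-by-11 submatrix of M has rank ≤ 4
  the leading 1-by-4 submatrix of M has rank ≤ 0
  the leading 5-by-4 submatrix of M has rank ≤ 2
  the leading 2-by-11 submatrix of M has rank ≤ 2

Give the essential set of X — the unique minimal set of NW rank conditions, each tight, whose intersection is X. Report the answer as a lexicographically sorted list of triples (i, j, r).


Recovering R(i,j) via the rank-extension bound from the 39 conditions:

  i=1: 0 0 0 0 0 0 1 1 1 1 1 1
  i=2: 1 1 1 1 1 1 2 2 2 2 2 2
  i=3: 1 1 1 1 1 1 2 3 3 3 3 3
  i=4: 1 1 1 1 1 1 2 3 4 4 4 4
  i=5: 1 2 2 2 2 2 3 4 5 5 5 5
  i=6: 1 2 2 2 2 2 3 4 5 5 5 6
  i=7: 1 2 3 3 3 3 4 5 6 6 6 7
  i=8: 1 2 3 3 4 4 5 6 7 7 7 8
  i=9: 1 2 3 4 5 5 6 7 8 8 8 9
  i=10: 1 2 3 4 5 5 6 7 8 8 9 10
  i=11: 1 2 3 4 5 6 7 8 9 9 10 11
  i=12: 1 2 3 4 5 6 7 8 9 10 11 12

the unique w with this rank table is (7, 1, 8, 9, 2, 12, 3, 5, 4, 11, 6, 10).

Fulton essential set (7 of the 25 Rothe cells):

[(1, 6, 0), (4, 6, 1), (6, 6, 2), (6, 11, 5), (8, 4, 3), (10, 6, 5), (10, 10, 8)]


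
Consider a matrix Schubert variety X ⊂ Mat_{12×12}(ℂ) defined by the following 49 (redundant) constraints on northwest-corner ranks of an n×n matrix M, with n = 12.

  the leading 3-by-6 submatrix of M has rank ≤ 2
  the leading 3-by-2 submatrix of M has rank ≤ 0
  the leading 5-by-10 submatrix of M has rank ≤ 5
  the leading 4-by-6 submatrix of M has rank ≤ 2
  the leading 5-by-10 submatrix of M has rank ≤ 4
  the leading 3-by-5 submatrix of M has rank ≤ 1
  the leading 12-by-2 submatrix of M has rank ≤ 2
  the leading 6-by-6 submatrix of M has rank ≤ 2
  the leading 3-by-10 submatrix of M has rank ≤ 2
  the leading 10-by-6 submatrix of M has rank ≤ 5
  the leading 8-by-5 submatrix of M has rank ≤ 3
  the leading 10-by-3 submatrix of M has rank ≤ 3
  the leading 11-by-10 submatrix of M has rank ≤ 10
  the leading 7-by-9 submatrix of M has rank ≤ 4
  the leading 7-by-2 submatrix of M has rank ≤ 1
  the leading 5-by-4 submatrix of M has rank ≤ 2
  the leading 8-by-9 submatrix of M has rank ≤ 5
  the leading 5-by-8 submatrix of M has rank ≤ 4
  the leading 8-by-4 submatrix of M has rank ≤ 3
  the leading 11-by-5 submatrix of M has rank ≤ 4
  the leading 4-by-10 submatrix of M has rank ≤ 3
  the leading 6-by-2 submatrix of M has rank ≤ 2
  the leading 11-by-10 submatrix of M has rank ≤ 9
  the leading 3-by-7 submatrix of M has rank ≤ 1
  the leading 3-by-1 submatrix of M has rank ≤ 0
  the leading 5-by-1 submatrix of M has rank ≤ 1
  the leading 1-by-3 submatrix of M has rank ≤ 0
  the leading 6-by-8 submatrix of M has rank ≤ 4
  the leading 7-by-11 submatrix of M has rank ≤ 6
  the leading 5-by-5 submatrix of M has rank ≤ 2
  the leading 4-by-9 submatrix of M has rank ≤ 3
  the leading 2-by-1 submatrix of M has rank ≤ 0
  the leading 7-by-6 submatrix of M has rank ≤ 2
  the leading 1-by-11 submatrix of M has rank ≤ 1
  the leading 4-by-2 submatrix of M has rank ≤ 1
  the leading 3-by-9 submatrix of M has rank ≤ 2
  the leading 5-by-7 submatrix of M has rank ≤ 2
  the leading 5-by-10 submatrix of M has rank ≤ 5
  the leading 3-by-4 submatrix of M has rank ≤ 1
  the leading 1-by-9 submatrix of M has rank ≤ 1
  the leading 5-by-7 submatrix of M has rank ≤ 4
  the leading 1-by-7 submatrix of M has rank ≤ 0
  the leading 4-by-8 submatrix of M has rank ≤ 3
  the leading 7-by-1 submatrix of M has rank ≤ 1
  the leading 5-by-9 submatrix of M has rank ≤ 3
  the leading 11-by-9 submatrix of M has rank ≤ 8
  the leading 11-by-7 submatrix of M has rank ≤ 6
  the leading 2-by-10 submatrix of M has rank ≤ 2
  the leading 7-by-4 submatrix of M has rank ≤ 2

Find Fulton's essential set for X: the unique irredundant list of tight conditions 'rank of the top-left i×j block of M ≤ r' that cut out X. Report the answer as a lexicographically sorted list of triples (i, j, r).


Rank table r_w(12×12) implied by the 49 constraints:

  0  0  0  0  0  0  0  1  1  1  1  1
  0  0  1  1  1  1  1  2  2  2  2  2
  0  0  1  1  1  1  1  2  2  2  3  3
  1  1  2  2  2  2  2  3  3  3  4  4
  1  1  2  2  2  2  2  3  3  4  5  5
  1  1  2  2  2  2  3  4  4  5  6  6
  1  1  2  2  2  2  3  4  4  5  6  7
  1  2  3  3  3  3  4  5  5  6  7  8
  1  2  3  4  4  4  5  6  6  7  8  9
  1  2  3  4  4  5  6  7  7  8  9  10
  1  2  3  4  4  5  6  7  8  9  10  11
  1  2  3  4  5  6  7  8  9  10  11  12

giving w = (8, 3, 11, 1, 10, 7, 12, 2, 4, 6, 9, 5) via Δ²R.

10 SE-corners of the 34-cell Rothe diagram give Ess(w):

[(1, 7, 0), (3, 2, 0), (3, 7, 1), (3, 10, 2), (5, 7, 2), (5, 9, 3), (7, 2, 1), (7, 6, 2), (7, 9, 4), (11, 5, 4)]
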